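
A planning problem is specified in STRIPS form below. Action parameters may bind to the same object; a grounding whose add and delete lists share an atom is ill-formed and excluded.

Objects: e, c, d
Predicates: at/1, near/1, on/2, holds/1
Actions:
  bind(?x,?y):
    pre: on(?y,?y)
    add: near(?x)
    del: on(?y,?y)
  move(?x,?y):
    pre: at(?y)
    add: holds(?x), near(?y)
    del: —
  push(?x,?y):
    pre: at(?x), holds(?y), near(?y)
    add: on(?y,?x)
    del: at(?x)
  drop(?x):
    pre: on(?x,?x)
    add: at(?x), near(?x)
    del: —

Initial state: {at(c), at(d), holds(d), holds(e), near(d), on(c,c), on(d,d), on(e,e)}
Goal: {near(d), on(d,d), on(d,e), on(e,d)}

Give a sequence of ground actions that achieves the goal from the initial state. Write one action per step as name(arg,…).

1. drop(e)  →  {at(c), at(d), at(e), holds(d), holds(e), near(d), near(e), on(c,c), on(d,d), on(e,e)}
2. push(e,d)  →  {at(c), at(d), holds(d), holds(e), near(d), near(e), on(c,c), on(d,d), on(d,e), on(e,e)}
3. push(d,e)  →  {at(c), holds(d), holds(e), near(d), near(e), on(c,c), on(d,d), on(d,e), on(e,d), on(e,e)}

drop(e); push(e,d); push(d,e)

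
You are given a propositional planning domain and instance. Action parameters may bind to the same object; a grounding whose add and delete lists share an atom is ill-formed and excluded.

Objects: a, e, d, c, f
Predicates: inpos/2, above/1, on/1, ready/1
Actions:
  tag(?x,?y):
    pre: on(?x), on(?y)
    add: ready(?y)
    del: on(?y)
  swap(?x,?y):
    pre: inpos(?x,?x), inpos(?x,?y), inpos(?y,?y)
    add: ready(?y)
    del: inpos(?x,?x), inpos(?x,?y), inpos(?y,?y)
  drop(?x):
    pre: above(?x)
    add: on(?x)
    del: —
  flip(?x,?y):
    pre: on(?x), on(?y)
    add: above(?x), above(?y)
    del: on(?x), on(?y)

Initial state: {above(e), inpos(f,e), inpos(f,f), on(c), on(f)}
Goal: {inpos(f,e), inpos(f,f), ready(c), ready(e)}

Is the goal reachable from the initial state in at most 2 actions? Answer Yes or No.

No

1. tag(c,c)  →  {above(e), inpos(f,e), inpos(f,f), on(f), ready(c)}
2. drop(e)  →  {above(e), inpos(f,e), inpos(f,f), on(e), on(f), ready(c)}
3. tag(e,e)  →  {above(e), inpos(f,e), inpos(f,f), on(f), ready(c), ready(e)}
optimal plan length = 3; 3 > 2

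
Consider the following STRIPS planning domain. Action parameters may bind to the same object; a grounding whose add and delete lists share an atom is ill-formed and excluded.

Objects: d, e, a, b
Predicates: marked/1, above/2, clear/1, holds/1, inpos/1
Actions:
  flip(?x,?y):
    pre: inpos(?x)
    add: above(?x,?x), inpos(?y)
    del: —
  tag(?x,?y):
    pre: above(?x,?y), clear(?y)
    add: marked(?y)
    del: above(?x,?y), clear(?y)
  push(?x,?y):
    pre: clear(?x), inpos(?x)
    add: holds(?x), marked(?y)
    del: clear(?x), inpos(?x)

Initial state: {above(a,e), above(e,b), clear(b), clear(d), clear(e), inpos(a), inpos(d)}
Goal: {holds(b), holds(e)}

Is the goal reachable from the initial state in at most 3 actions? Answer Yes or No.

No

1. flip(d,e)  →  {above(a,e), above(d,d), above(e,b), clear(b), clear(d), clear(e), inpos(a), inpos(d), inpos(e)}
2. flip(d,b)  →  {above(a,e), above(d,d), above(e,b), clear(b), clear(d), clear(e), inpos(a), inpos(b), inpos(d), inpos(e)}
3. push(e,d)  →  {above(a,e), above(d,d), above(e,b), clear(b), clear(d), holds(e), inpos(a), inpos(b), inpos(d), marked(d)}
4. push(b,d)  →  {above(a,e), above(d,d), above(e,b), clear(d), holds(b), holds(e), inpos(a), inpos(d), marked(d)}
optimal plan length = 4; 4 > 3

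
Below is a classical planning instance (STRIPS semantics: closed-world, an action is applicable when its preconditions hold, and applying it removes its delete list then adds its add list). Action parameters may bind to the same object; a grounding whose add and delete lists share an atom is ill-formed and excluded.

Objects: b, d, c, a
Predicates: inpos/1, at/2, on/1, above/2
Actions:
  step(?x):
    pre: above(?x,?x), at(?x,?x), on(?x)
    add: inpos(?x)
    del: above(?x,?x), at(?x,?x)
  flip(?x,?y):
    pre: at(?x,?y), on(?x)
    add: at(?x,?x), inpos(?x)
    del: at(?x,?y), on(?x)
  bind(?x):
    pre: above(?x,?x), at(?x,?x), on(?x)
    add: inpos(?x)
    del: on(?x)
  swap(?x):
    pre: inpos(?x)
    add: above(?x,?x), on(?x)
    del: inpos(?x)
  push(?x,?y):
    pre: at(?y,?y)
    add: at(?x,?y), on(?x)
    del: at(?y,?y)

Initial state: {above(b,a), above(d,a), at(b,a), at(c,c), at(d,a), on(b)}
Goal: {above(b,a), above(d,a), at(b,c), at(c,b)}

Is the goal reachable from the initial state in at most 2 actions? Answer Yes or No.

No

1. flip(b,a)  →  {above(b,a), above(d,a), at(b,b), at(c,c), at(d,a), inpos(b)}
2. push(b,c)  →  {above(b,a), above(d,a), at(b,b), at(b,c), at(d,a), inpos(b), on(b)}
3. push(c,b)  →  {above(b,a), above(d,a), at(b,c), at(c,b), at(d,a), inpos(b), on(b), on(c)}
optimal plan length = 3; 3 > 2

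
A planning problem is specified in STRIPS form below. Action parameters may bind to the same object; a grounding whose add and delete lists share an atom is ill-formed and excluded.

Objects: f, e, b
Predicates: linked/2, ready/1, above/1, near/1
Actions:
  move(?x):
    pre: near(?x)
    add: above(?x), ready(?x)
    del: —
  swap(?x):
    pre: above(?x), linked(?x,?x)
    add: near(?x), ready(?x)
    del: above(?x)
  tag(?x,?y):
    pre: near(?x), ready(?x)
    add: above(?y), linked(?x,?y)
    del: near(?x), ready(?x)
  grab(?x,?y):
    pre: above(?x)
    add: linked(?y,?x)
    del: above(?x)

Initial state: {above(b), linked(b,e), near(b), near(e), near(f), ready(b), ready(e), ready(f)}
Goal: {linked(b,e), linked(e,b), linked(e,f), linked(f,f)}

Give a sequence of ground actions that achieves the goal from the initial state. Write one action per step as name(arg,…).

1. tag(f,f)  →  {above(b), above(f), linked(b,e), linked(f,f), near(b), near(e), ready(b), ready(e)}
2. tag(e,f)  →  {above(b), above(f), linked(b,e), linked(e,f), linked(f,f), near(b), ready(b)}
3. grab(b,e)  →  {above(f), linked(b,e), linked(e,b), linked(e,f), linked(f,f), near(b), ready(b)}

tag(f,f); tag(e,f); grab(b,e)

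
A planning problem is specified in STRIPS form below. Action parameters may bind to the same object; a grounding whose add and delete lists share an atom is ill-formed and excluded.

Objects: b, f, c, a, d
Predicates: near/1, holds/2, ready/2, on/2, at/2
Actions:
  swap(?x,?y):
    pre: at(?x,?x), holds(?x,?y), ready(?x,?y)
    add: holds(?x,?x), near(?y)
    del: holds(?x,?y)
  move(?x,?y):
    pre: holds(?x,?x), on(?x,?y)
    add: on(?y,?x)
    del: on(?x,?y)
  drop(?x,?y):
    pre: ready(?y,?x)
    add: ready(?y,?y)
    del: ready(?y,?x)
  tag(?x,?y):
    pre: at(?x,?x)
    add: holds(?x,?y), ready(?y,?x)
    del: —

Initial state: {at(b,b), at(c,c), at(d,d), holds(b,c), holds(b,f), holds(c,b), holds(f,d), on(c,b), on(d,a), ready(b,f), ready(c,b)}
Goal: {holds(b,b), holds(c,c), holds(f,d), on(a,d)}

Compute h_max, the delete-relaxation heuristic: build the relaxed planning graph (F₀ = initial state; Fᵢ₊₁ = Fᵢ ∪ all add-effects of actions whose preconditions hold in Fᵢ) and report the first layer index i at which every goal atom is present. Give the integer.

2

F0 = init (11 atoms)
F1 = F0 ∪ {holds(b,a), holds(b,b), holds(b,d), holds(c,a), holds(c,c), holds(c,d), holds(c,f), holds(d,a), holds(d,b), holds(d,c), holds(d,d), holds(d,f), near(b), near(f), ready(a,b), ready(a,c), ready(a,d), ready(b,b), ready(b,c), ready(b,d), ready(c,c), ready(c,d), ready(d,b), ready(d,c), ready(d,d), ready(f,b), ready(f,c), ready(f,d)}  (39 atoms)
F2 = F1 ∪ {near(c), near(d), on(a,d), on(b,c), ready(a,a), ready(f,f)}  (45 atoms)
goal ⊆ F2  ⇒  h_max = 2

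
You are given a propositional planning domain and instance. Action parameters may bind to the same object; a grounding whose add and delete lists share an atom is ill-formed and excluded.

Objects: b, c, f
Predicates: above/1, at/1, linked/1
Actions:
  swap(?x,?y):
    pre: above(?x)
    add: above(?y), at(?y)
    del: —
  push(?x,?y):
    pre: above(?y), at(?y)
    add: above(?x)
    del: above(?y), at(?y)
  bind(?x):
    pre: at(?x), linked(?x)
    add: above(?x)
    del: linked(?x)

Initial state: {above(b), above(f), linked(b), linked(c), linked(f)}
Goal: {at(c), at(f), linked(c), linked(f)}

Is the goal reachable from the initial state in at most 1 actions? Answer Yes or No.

1. swap(b,c)  →  {above(b), above(c), above(f), at(c), linked(b), linked(c), linked(f)}
2. swap(b,f)  →  {above(b), above(c), above(f), at(c), at(f), linked(b), linked(c), linked(f)}
optimal plan length = 2; 2 > 1

No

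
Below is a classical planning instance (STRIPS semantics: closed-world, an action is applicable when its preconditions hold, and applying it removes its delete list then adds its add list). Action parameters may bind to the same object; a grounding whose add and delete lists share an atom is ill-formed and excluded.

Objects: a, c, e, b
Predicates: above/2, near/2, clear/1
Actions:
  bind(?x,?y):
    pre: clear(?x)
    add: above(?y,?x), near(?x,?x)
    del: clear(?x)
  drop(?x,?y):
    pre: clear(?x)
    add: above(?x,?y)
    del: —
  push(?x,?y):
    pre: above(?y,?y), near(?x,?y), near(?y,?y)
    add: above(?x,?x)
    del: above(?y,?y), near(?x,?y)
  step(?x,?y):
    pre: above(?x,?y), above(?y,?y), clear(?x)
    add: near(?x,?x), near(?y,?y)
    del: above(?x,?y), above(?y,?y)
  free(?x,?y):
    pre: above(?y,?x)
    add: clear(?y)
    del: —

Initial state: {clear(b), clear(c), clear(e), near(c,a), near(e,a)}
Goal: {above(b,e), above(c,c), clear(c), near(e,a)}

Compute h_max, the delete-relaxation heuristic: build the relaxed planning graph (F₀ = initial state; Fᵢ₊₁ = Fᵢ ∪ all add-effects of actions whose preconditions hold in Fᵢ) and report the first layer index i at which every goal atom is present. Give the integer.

1

F0 = init (5 atoms)
F1 = F0 ∪ {above(a,b), above(a,c), above(a,e), above(b,a), above(b,b), above(b,c), above(b,e), above(c,a), above(c,b), above(c,c), above(c,e), above(e,a), above(e,b), above(e,c), above(e,e), near(b,b), near(c,c), near(e,e)}  (23 atoms)
goal ⊆ F1  ⇒  h_max = 1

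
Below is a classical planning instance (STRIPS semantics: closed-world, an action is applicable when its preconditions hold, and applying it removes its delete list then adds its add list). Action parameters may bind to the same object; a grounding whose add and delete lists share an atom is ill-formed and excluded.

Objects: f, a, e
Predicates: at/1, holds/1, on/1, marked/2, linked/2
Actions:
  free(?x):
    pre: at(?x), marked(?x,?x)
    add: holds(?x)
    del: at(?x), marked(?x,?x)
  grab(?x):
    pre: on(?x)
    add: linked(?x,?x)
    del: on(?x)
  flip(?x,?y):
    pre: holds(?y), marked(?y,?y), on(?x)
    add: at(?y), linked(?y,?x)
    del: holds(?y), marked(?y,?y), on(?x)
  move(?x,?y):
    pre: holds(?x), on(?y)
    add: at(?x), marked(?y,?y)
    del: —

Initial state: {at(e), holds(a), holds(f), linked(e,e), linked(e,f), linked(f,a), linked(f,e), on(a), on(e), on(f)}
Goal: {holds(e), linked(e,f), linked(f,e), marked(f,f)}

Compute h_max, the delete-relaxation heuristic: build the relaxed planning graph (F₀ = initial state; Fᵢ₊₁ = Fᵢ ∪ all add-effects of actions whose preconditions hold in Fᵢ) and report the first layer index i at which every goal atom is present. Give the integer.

F0 = init (10 atoms)
F1 = F0 ∪ {at(a), at(f), linked(a,a), linked(f,f), marked(a,a), marked(e,e), marked(f,f)}  (17 atoms)
F2 = F1 ∪ {holds(e), linked(a,e), linked(a,f)}  (20 atoms)
goal ⊆ F2  ⇒  h_max = 2

2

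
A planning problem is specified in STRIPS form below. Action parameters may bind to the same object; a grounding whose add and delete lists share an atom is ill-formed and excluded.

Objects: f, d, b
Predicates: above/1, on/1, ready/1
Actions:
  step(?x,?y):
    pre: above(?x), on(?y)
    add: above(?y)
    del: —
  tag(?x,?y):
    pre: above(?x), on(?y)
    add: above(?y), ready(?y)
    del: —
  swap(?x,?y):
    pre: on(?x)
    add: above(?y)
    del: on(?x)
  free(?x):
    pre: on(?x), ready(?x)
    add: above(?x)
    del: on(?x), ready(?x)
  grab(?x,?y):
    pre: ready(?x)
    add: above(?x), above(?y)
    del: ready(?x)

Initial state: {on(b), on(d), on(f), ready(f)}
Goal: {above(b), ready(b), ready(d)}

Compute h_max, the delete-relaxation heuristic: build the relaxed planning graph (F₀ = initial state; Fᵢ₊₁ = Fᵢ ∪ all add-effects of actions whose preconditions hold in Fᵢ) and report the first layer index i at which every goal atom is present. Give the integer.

F0 = init (4 atoms)
F1 = F0 ∪ {above(b), above(d), above(f)}  (7 atoms)
F2 = F1 ∪ {ready(b), ready(d)}  (9 atoms)
goal ⊆ F2  ⇒  h_max = 2

2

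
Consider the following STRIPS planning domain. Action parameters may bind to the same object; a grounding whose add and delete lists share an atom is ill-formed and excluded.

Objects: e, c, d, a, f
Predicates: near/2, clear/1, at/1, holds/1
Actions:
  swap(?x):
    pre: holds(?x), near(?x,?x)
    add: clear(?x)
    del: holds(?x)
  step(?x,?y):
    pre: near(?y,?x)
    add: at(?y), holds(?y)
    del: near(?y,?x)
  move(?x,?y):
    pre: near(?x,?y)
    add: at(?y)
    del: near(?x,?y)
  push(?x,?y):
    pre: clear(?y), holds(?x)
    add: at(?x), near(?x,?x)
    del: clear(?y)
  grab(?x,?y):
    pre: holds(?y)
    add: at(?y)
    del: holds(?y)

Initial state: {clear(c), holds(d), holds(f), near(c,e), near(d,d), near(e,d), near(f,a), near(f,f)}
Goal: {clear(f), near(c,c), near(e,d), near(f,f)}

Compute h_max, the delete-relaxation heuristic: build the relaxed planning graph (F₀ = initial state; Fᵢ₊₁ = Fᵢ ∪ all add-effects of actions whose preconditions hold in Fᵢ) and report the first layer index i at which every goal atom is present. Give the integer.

F0 = init (8 atoms)
F1 = F0 ∪ {at(a), at(c), at(d), at(e), at(f), clear(d), clear(f), holds(c), holds(e)}  (17 atoms)
F2 = F1 ∪ {near(c,c), near(e,e)}  (19 atoms)
goal ⊆ F2  ⇒  h_max = 2

2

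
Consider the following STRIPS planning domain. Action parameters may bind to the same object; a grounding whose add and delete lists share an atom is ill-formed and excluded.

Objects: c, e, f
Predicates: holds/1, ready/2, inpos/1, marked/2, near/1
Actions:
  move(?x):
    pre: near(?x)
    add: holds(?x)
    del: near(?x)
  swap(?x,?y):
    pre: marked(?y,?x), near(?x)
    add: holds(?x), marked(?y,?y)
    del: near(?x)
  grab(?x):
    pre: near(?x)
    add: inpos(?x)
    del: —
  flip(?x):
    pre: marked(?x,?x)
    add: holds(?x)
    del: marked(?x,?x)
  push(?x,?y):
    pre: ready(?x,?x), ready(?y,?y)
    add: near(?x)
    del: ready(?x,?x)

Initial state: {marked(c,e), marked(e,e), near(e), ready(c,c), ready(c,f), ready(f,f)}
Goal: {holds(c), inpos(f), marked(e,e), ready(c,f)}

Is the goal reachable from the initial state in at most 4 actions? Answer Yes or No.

Yes

1. swap(e,c)  →  {holds(e), marked(c,c), marked(c,e), marked(e,e), ready(c,c), ready(c,f), ready(f,f)}
2. flip(c)  →  {holds(c), holds(e), marked(c,e), marked(e,e), ready(c,c), ready(c,f), ready(f,f)}
3. push(f,c)  →  {holds(c), holds(e), marked(c,e), marked(e,e), near(f), ready(c,c), ready(c,f)}
4. grab(f)  →  {holds(c), holds(e), inpos(f), marked(c,e), marked(e,e), near(f), ready(c,c), ready(c,f)}
optimal plan length = 4; 4 ≤ 4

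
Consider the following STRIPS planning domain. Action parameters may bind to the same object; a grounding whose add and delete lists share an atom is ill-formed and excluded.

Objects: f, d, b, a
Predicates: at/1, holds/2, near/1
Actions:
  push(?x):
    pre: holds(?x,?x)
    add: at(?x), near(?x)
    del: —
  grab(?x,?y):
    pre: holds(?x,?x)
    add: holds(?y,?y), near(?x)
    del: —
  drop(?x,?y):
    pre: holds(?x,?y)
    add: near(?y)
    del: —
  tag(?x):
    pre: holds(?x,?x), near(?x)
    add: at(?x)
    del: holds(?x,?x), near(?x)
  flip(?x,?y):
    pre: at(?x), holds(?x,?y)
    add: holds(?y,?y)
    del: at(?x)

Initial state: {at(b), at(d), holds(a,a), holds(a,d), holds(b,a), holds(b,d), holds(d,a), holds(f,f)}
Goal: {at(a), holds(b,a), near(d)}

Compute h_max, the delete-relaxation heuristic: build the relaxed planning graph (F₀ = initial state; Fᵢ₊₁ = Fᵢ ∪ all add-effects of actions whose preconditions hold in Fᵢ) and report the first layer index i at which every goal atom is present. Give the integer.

1

F0 = init (8 atoms)
F1 = F0 ∪ {at(a), at(f), holds(b,b), holds(d,d), near(a), near(d), near(f)}  (15 atoms)
goal ⊆ F1  ⇒  h_max = 1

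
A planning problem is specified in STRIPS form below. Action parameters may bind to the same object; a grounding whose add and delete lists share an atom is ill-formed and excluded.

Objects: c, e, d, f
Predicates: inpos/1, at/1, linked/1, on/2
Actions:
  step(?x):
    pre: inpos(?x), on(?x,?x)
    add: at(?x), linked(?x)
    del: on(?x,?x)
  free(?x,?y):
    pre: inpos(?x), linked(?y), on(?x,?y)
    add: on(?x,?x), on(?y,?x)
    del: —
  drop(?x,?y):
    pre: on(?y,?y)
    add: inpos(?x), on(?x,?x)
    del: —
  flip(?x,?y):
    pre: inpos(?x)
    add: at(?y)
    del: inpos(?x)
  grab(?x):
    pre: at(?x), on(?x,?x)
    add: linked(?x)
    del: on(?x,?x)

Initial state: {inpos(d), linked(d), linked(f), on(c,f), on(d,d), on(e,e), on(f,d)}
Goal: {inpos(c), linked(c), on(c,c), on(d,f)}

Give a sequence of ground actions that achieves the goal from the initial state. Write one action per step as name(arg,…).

1. drop(c,e)  →  {inpos(c), inpos(d), linked(d), linked(f), on(c,c), on(c,f), on(d,d), on(e,e), on(f,d)}
2. step(c)  →  {at(c), inpos(c), inpos(d), linked(c), linked(d), linked(f), on(c,f), on(d,d), on(e,e), on(f,d)}
3. free(c,f)  →  {at(c), inpos(c), inpos(d), linked(c), linked(d), linked(f), on(c,c), on(c,f), on(d,d), on(e,e), on(f,c), on(f,d)}
4. drop(f,c)  →  {at(c), inpos(c), inpos(d), inpos(f), linked(c), linked(d), linked(f), on(c,c), on(c,f), on(d,d), on(e,e), on(f,c), on(f,d), on(f,f)}
5. free(f,d)  →  {at(c), inpos(c), inpos(d), inpos(f), linked(c), linked(d), linked(f), on(c,c), on(c,f), on(d,d), on(d,f), on(e,e), on(f,c), on(f,d), on(f,f)}

drop(c,e); step(c); free(c,f); drop(f,c); free(f,d)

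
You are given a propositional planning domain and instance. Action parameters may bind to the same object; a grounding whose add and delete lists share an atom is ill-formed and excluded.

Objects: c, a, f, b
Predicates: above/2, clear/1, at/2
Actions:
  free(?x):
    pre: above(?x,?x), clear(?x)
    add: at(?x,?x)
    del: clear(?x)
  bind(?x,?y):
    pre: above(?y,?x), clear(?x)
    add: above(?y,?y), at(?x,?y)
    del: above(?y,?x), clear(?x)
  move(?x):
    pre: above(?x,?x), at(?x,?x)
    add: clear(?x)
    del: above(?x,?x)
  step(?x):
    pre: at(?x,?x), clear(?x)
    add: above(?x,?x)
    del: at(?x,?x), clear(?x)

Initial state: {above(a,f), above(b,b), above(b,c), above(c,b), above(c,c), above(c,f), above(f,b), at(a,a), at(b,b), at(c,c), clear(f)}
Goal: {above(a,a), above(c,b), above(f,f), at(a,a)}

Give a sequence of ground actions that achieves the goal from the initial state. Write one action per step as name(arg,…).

1. bind(f,a)  →  {above(a,a), above(b,b), above(b,c), above(c,b), above(c,c), above(c,f), above(f,b), at(a,a), at(b,b), at(c,c), at(f,a)}
2. move(b)  →  {above(a,a), above(b,c), above(c,b), above(c,c), above(c,f), above(f,b), at(a,a), at(b,b), at(c,c), at(f,a), clear(b)}
3. bind(b,f)  →  {above(a,a), above(b,c), above(c,b), above(c,c), above(c,f), above(f,f), at(a,a), at(b,b), at(b,f), at(c,c), at(f,a)}

bind(f,a); move(b); bind(b,f)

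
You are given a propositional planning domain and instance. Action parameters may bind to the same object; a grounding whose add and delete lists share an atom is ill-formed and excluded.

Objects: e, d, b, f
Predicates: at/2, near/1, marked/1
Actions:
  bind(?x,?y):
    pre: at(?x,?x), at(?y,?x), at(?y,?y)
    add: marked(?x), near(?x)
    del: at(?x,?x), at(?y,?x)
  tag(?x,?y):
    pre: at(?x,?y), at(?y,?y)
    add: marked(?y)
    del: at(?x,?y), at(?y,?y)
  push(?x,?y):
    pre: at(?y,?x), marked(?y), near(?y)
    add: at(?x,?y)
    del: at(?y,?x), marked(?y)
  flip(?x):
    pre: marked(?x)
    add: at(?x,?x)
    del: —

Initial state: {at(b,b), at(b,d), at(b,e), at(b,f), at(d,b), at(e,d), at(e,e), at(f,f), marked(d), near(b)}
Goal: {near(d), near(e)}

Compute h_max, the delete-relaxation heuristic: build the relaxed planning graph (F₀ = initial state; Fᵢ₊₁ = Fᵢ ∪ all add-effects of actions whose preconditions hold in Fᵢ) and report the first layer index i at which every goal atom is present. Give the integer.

2

F0 = init (10 atoms)
F1 = F0 ∪ {at(d,d), marked(b), marked(e), marked(f), near(e), near(f)}  (16 atoms)
F2 = F1 ∪ {at(d,e), at(e,b), at(f,b), near(d)}  (20 atoms)
goal ⊆ F2  ⇒  h_max = 2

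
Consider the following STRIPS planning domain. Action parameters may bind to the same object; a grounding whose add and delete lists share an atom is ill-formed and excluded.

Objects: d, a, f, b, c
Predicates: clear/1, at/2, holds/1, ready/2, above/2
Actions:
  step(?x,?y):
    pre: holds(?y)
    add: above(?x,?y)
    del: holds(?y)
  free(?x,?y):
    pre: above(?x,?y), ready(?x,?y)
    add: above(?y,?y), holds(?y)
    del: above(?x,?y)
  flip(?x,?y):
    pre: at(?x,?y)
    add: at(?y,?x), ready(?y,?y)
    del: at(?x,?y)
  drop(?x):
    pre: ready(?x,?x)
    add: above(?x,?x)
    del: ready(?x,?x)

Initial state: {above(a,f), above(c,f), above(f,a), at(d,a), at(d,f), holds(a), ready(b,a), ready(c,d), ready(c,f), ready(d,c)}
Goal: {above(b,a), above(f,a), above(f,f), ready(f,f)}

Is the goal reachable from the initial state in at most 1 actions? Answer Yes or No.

1. step(b,a)  →  {above(a,f), above(b,a), above(c,f), above(f,a), at(d,a), at(d,f), ready(b,a), ready(c,d), ready(c,f), ready(d,c)}
2. free(c,f)  →  {above(a,f), above(b,a), above(f,a), above(f,f), at(d,a), at(d,f), holds(f), ready(b,a), ready(c,d), ready(c,f), ready(d,c)}
3. flip(d,f)  →  {above(a,f), above(b,a), above(f,a), above(f,f), at(d,a), at(f,d), holds(f), ready(b,a), ready(c,d), ready(c,f), ready(d,c), ready(f,f)}
optimal plan length = 3; 3 > 1

No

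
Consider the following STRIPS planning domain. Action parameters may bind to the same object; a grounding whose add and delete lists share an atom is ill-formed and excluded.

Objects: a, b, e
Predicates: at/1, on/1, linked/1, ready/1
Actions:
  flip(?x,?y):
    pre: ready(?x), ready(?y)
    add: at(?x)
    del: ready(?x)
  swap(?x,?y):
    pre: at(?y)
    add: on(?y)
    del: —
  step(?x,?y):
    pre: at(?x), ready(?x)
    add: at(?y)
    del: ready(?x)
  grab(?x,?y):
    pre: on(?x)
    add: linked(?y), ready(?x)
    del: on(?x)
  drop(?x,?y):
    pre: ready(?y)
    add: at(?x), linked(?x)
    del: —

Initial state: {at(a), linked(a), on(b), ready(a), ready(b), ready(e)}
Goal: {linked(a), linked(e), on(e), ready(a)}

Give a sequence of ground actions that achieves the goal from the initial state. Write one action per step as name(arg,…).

drop(e,a); swap(a,e)

1. drop(e,a)  →  {at(a), at(e), linked(a), linked(e), on(b), ready(a), ready(b), ready(e)}
2. swap(a,e)  →  {at(a), at(e), linked(a), linked(e), on(b), on(e), ready(a), ready(b), ready(e)}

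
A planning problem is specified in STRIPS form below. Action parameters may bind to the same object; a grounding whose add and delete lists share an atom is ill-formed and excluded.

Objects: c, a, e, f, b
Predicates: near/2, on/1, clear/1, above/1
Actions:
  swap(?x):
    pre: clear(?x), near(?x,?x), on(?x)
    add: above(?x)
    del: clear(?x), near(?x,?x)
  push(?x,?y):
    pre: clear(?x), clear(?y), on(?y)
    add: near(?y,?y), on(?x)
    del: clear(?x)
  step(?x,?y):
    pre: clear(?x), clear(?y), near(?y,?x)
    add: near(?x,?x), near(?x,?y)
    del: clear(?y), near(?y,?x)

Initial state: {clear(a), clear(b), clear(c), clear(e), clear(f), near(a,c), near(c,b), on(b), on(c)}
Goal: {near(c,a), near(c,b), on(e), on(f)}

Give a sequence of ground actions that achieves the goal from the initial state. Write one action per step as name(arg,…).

1. push(e,c)  →  {clear(a), clear(b), clear(c), clear(f), near(a,c), near(c,b), near(c,c), on(b), on(c), on(e)}
2. push(f,c)  →  {clear(a), clear(b), clear(c), near(a,c), near(c,b), near(c,c), on(b), on(c), on(e), on(f)}
3. step(c,a)  →  {clear(b), clear(c), near(c,a), near(c,b), near(c,c), on(b), on(c), on(e), on(f)}

push(e,c); push(f,c); step(c,a)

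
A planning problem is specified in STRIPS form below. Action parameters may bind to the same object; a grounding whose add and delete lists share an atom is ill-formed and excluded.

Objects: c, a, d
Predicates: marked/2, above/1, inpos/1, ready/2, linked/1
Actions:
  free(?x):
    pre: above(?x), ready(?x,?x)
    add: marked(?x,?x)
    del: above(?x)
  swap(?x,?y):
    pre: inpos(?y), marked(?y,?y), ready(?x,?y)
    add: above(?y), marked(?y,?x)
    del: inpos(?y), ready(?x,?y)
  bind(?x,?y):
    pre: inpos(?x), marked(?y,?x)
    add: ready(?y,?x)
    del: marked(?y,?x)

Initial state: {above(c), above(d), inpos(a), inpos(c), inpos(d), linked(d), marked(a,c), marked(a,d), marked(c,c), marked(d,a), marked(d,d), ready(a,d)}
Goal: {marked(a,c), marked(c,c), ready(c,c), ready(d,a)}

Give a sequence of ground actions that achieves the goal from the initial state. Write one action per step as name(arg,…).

bind(c,c); free(c); bind(a,d)

1. bind(c,c)  →  {above(c), above(d), inpos(a), inpos(c), inpos(d), linked(d), marked(a,c), marked(a,d), marked(d,a), marked(d,d), ready(a,d), ready(c,c)}
2. free(c)  →  {above(d), inpos(a), inpos(c), inpos(d), linked(d), marked(a,c), marked(a,d), marked(c,c), marked(d,a), marked(d,d), ready(a,d), ready(c,c)}
3. bind(a,d)  →  {above(d), inpos(a), inpos(c), inpos(d), linked(d), marked(a,c), marked(a,d), marked(c,c), marked(d,d), ready(a,d), ready(c,c), ready(d,a)}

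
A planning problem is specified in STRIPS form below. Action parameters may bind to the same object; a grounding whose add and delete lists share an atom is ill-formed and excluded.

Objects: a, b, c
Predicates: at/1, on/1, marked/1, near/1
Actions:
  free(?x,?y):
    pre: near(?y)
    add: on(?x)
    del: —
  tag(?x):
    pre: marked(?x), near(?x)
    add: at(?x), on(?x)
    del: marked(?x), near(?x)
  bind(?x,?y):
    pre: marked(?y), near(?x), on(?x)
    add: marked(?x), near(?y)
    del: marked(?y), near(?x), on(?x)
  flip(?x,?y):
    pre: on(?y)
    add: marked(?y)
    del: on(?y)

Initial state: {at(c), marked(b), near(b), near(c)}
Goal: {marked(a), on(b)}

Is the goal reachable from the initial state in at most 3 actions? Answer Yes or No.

1. free(a,b)  →  {at(c), marked(b), near(b), near(c), on(a)}
2. free(b,b)  →  {at(c), marked(b), near(b), near(c), on(a), on(b)}
3. flip(a,a)  →  {at(c), marked(a), marked(b), near(b), near(c), on(b)}
optimal plan length = 3; 3 ≤ 3

Yes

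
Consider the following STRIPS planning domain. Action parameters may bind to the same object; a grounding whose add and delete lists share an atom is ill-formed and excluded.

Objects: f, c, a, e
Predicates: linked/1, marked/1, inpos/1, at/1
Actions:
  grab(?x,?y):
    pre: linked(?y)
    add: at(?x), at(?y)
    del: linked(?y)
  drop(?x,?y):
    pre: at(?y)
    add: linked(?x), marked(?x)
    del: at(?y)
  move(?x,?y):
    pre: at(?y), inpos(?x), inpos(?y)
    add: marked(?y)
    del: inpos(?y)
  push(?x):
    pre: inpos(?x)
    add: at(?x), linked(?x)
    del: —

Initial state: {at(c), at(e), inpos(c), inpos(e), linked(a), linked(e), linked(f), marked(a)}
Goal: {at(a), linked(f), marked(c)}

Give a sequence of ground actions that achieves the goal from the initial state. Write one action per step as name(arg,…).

grab(f,a); drop(c,f)

1. grab(f,a)  →  {at(a), at(c), at(e), at(f), inpos(c), inpos(e), linked(e), linked(f), marked(a)}
2. drop(c,f)  →  {at(a), at(c), at(e), inpos(c), inpos(e), linked(c), linked(e), linked(f), marked(a), marked(c)}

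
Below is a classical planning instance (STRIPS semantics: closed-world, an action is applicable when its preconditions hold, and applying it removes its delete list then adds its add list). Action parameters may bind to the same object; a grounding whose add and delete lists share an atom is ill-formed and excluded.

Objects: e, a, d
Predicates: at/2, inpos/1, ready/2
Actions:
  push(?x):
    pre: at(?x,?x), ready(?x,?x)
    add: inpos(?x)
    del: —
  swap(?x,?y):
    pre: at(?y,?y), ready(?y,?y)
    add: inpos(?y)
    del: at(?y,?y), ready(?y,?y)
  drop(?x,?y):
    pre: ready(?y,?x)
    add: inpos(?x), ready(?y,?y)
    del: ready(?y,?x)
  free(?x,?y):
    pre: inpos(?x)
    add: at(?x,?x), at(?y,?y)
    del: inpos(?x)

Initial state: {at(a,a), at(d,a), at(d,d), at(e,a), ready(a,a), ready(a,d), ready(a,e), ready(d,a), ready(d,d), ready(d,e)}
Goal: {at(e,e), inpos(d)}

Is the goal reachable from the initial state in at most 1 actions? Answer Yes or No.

No

1. push(a)  →  {at(a,a), at(d,a), at(d,d), at(e,a), inpos(a), ready(a,a), ready(a,d), ready(a,e), ready(d,a), ready(d,d), ready(d,e)}
2. push(d)  →  {at(a,a), at(d,a), at(d,d), at(e,a), inpos(a), inpos(d), ready(a,a), ready(a,d), ready(a,e), ready(d,a), ready(d,d), ready(d,e)}
3. free(a,e)  →  {at(a,a), at(d,a), at(d,d), at(e,a), at(e,e), inpos(d), ready(a,a), ready(a,d), ready(a,e), ready(d,a), ready(d,d), ready(d,e)}
optimal plan length = 3; 3 > 1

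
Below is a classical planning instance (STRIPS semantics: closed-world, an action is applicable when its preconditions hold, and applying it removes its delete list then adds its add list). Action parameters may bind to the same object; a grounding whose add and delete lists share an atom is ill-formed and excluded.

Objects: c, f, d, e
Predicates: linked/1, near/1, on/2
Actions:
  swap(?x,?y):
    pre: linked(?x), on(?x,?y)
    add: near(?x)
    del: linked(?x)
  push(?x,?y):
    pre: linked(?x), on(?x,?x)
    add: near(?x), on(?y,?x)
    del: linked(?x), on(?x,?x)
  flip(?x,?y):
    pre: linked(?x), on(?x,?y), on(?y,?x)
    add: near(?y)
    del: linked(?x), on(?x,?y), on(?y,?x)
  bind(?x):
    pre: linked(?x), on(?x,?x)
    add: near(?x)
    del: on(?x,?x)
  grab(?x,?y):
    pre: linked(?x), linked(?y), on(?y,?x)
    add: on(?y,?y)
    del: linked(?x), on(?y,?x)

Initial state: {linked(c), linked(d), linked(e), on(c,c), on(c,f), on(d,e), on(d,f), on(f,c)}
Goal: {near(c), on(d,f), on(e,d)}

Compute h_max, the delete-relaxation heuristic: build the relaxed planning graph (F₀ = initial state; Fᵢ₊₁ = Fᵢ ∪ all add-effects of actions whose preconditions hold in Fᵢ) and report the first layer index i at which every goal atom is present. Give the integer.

F0 = init (8 atoms)
F1 = F0 ∪ {near(c), near(d), near(f), on(d,c), on(d,d), on(e,c)}  (14 atoms)
F2 = F1 ∪ {near(e), on(c,d), on(e,d), on(e,e), on(f,d)}  (19 atoms)
goal ⊆ F2  ⇒  h_max = 2

2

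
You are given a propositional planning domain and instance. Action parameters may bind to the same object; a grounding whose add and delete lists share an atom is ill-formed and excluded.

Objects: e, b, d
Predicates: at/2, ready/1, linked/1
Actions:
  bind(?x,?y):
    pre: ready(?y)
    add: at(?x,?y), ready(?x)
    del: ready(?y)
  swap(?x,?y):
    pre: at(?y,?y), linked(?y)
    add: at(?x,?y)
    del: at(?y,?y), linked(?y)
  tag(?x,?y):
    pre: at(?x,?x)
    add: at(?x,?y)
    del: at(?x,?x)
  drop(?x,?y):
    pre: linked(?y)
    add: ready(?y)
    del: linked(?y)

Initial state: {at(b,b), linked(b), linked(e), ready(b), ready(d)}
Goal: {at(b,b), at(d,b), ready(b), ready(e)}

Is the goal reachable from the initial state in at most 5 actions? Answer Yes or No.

Yes

1. bind(e,d)  →  {at(b,b), at(e,d), linked(b), linked(e), ready(b), ready(e)}
2. bind(d,b)  →  {at(b,b), at(d,b), at(e,d), linked(b), linked(e), ready(d), ready(e)}
3. bind(b,d)  →  {at(b,b), at(b,d), at(d,b), at(e,d), linked(b), linked(e), ready(b), ready(e)}
optimal plan length = 3; 3 ≤ 5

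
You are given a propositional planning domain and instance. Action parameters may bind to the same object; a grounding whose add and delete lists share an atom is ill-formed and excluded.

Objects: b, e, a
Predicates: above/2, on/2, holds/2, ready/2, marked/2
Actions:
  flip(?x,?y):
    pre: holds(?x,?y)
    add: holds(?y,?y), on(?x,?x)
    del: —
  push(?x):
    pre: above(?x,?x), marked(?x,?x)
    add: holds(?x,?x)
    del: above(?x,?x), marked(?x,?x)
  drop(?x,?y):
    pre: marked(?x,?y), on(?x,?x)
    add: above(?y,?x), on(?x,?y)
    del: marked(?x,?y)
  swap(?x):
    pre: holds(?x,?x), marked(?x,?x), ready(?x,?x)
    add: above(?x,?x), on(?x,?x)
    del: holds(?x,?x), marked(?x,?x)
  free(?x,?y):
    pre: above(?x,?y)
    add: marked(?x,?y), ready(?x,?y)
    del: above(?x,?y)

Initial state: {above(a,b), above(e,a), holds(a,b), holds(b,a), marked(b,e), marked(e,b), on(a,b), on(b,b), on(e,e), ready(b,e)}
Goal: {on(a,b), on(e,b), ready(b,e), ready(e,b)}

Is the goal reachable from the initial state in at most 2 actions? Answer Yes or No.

1. drop(b,e)  →  {above(a,b), above(e,a), above(e,b), holds(a,b), holds(b,a), marked(e,b), on(a,b), on(b,b), on(b,e), on(e,e), ready(b,e)}
2. drop(e,b)  →  {above(a,b), above(b,e), above(e,a), above(e,b), holds(a,b), holds(b,a), on(a,b), on(b,b), on(b,e), on(e,b), on(e,e), ready(b,e)}
3. free(e,b)  →  {above(a,b), above(b,e), above(e,a), holds(a,b), holds(b,a), marked(e,b), on(a,b), on(b,b), on(b,e), on(e,b), on(e,e), ready(b,e), ready(e,b)}
optimal plan length = 3; 3 > 2

No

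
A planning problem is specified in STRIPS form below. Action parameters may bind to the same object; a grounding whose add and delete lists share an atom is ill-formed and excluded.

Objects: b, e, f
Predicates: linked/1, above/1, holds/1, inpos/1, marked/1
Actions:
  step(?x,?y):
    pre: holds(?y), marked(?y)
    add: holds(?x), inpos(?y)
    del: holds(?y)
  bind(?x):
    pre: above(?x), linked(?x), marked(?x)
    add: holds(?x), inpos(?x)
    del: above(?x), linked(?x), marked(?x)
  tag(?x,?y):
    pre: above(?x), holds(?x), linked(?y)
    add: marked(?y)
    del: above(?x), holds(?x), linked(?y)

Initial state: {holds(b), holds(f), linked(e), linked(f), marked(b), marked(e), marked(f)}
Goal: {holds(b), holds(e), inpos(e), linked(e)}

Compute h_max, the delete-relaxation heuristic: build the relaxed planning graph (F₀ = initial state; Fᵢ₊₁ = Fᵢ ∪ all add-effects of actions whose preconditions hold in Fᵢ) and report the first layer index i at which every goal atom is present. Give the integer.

2

F0 = init (7 atoms)
F1 = F0 ∪ {holds(e), inpos(b), inpos(f)}  (10 atoms)
F2 = F1 ∪ {inpos(e)}  (11 atoms)
goal ⊆ F2  ⇒  h_max = 2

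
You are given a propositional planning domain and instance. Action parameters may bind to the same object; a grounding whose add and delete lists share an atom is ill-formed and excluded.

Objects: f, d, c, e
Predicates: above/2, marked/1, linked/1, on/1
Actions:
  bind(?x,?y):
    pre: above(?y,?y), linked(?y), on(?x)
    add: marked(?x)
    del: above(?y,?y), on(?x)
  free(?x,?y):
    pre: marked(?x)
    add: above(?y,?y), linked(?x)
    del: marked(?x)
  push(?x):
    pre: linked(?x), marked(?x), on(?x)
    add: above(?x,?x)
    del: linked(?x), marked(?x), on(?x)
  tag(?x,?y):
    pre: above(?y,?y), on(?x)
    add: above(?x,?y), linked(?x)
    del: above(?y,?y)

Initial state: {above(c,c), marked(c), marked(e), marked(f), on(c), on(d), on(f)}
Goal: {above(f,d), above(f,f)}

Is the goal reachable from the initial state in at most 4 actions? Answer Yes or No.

Yes

1. free(f,f)  →  {above(c,c), above(f,f), linked(f), marked(c), marked(e), on(c), on(d), on(f)}
2. free(c,d)  →  {above(c,c), above(d,d), above(f,f), linked(c), linked(f), marked(e), on(c), on(d), on(f)}
3. tag(f,d)  →  {above(c,c), above(f,d), above(f,f), linked(c), linked(f), marked(e), on(c), on(d), on(f)}
optimal plan length = 3; 3 ≤ 4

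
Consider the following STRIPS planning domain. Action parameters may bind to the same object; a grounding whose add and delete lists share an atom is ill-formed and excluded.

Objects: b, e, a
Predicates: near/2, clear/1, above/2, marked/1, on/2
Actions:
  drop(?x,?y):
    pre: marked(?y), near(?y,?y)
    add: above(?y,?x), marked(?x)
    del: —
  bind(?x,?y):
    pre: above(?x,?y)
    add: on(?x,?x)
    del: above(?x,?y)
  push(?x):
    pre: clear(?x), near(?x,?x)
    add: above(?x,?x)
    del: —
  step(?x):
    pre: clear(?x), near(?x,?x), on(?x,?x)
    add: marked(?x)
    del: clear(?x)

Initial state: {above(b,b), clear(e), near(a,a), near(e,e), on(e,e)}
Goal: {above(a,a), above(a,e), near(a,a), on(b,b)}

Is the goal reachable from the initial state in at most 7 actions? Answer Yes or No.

1. bind(b,b)  →  {clear(e), near(a,a), near(e,e), on(b,b), on(e,e)}
2. step(e)  →  {marked(e), near(a,a), near(e,e), on(b,b), on(e,e)}
3. drop(a,e)  →  {above(e,a), marked(a), marked(e), near(a,a), near(e,e), on(b,b), on(e,e)}
4. drop(e,a)  →  {above(a,e), above(e,a), marked(a), marked(e), near(a,a), near(e,e), on(b,b), on(e,e)}
5. drop(a,a)  →  {above(a,a), above(a,e), above(e,a), marked(a), marked(e), near(a,a), near(e,e), on(b,b), on(e,e)}
optimal plan length = 5; 5 ≤ 7

Yes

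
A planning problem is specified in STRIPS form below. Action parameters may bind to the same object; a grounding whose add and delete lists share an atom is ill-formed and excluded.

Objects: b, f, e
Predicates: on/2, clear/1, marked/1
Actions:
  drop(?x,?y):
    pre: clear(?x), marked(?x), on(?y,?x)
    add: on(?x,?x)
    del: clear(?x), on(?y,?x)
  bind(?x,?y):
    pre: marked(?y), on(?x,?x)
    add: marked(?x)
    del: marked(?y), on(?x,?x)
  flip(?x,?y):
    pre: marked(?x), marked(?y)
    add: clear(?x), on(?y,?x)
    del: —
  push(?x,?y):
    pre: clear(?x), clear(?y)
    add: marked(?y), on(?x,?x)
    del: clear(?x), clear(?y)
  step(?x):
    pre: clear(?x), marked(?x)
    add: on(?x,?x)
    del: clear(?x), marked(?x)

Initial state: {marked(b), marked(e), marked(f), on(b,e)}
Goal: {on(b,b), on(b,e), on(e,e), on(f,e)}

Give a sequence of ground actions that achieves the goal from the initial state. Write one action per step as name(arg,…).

flip(b,b); flip(e,f); flip(e,e)

1. flip(b,b)  →  {clear(b), marked(b), marked(e), marked(f), on(b,b), on(b,e)}
2. flip(e,f)  →  {clear(b), clear(e), marked(b), marked(e), marked(f), on(b,b), on(b,e), on(f,e)}
3. flip(e,e)  →  {clear(b), clear(e), marked(b), marked(e), marked(f), on(b,b), on(b,e), on(e,e), on(f,e)}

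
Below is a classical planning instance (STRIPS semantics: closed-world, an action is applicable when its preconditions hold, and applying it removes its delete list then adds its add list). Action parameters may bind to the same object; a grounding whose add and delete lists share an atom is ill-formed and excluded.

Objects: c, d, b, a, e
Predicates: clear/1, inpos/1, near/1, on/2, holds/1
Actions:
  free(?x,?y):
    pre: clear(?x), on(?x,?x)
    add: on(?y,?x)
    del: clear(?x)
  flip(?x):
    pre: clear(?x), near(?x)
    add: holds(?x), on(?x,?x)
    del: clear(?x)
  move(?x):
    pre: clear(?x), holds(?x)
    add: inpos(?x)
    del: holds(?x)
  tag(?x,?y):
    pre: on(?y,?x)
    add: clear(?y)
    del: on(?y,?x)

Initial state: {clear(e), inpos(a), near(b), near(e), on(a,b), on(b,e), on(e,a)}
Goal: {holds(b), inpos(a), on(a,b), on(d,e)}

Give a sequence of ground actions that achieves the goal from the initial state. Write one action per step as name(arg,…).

1. flip(e)  →  {holds(e), inpos(a), near(b), near(e), on(a,b), on(b,e), on(e,a), on(e,e)}
2. tag(a,e)  →  {clear(e), holds(e), inpos(a), near(b), near(e), on(a,b), on(b,e), on(e,e)}
3. free(e,d)  →  {holds(e), inpos(a), near(b), near(e), on(a,b), on(b,e), on(d,e), on(e,e)}
4. tag(e,b)  →  {clear(b), holds(e), inpos(a), near(b), near(e), on(a,b), on(d,e), on(e,e)}
5. flip(b)  →  {holds(b), holds(e), inpos(a), near(b), near(e), on(a,b), on(b,b), on(d,e), on(e,e)}

flip(e); tag(a,e); free(e,d); tag(e,b); flip(b)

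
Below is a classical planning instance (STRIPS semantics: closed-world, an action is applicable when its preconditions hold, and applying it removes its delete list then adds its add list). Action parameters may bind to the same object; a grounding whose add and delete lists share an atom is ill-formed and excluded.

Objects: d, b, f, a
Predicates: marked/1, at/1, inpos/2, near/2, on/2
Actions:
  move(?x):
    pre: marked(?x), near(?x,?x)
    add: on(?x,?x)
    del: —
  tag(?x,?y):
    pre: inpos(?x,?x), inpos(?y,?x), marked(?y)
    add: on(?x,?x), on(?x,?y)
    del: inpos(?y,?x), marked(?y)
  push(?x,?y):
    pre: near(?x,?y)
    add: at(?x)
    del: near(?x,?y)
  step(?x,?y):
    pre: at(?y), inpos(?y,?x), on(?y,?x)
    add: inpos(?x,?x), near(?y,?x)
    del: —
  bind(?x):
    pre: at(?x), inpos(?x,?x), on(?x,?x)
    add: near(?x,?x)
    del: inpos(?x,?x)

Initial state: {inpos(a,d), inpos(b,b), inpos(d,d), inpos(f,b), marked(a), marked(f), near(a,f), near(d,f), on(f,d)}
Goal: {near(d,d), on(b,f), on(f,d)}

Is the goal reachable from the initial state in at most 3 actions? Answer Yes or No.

No

1. tag(d,a)  →  {inpos(b,b), inpos(d,d), inpos(f,b), marked(f), near(a,f), near(d,f), on(d,a), on(d,d), on(f,d)}
2. tag(b,f)  →  {inpos(b,b), inpos(d,d), near(a,f), near(d,f), on(b,b), on(b,f), on(d,a), on(d,d), on(f,d)}
3. push(d,f)  →  {at(d), inpos(b,b), inpos(d,d), near(a,f), on(b,b), on(b,f), on(d,a), on(d,d), on(f,d)}
4. step(d,d)  →  {at(d), inpos(b,b), inpos(d,d), near(a,f), near(d,d), on(b,b), on(b,f), on(d,a), on(d,d), on(f,d)}
optimal plan length = 4; 4 > 3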